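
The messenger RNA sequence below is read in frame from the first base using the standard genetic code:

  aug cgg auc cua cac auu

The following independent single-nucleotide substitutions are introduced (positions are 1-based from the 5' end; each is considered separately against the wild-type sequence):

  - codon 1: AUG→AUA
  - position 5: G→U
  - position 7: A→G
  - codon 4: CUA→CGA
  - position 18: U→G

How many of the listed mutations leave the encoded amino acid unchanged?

Codon 1: AUG (Met) → AUA (Ile) — missense.
Codon 2: CGG (Arg) → CUG (Leu) — missense.
Codon 3: AUC (Ile) → GUC (Val) — missense.
Codon 4: CUA (Leu) → CGA (Arg) — missense.
Codon 6: AUU (Ile) → AUG (Met) — missense.
Synonymous: 0 of 5.

0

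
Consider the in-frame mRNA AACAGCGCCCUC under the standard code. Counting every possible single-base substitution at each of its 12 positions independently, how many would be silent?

8

Codon 1 (AAC, Asn): 1 synonymous substitution.
Codon 2 (AGC, Ser): 1 synonymous substitution.
Codon 3 (GCC, Ala): 3 synonymous substitutions.
Codon 4 (CUC, Leu): 3 synonymous substitutions.
Total: 1 + 1 + 3 + 3 = 8.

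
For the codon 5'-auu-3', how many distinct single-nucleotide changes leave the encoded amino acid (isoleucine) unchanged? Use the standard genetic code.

2

Position 1: none → 0 synonymous.
Position 2: none → 0 synonymous.
Position 3: AUC, AUA → 2 synonymous.
Total: 0 + 0 + 2 = 2.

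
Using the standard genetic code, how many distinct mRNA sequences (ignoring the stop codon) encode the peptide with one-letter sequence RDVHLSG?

Arg: 6 codons.
Asp: 2 codons.
Val: 4 codons.
His: 2 codons.
Leu: 6 codons.
Ser: 6 codons.
Gly: 4 codons.
6 × 2 × 4 × 2 × 6 × 6 × 4 = 13824.

13824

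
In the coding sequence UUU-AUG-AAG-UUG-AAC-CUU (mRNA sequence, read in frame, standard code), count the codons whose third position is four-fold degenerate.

1

Codon 1 UUU (Phe): third position 2-fold.
Codon 2 AUG (Met): third position 1-fold.
Codon 3 AAG (Lys): third position 2-fold.
Codon 4 UUG (Leu): third position 2-fold.
Codon 5 AAC (Asn): third position 2-fold.
Codon 6 CUU (Leu): third position 4-fold.
Four-fold degenerate third positions: 1.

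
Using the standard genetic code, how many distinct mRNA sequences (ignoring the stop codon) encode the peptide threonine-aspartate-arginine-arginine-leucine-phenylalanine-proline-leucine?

82944

Thr: 4 codons.
Asp: 2 codons.
Arg: 6 codons.
Arg: 6 codons.
Leu: 6 codons.
Phe: 2 codons.
Pro: 4 codons.
Leu: 6 codons.
4 × 2 × 6 × 6 × 6 × 2 × 4 × 6 = 82944.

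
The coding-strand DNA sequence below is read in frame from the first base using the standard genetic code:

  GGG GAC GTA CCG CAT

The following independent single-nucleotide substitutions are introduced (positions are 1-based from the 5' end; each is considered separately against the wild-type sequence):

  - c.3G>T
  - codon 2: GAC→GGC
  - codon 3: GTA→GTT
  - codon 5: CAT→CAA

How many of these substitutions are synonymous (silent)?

2

Codon 1: GGG (Gly) → GGT (Gly) — synonymous.
Codon 2: GAC (Asp) → GGC (Gly) — missense.
Codon 3: GTA (Val) → GTT (Val) — synonymous.
Codon 5: CAT (His) → CAA (Gln) — missense.
Synonymous: 2 of 4.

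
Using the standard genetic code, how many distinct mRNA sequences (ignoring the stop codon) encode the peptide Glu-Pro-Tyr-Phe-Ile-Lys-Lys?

Glu: 2 codons.
Pro: 4 codons.
Tyr: 2 codons.
Phe: 2 codons.
Ile: 3 codons.
Lys: 2 codons.
Lys: 2 codons.
2 × 4 × 2 × 2 × 3 × 2 × 2 = 384.

384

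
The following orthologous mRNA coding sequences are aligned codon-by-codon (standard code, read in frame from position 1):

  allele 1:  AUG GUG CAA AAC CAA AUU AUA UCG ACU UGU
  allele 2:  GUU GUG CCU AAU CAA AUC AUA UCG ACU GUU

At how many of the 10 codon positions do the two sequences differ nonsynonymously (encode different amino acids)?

3

Codon 1: AUG Met / GUU Val — nonsynonymous.
Codon 2: GUG Val / GUG Val — identical.
Codon 3: CAA Gln / CCU Pro — nonsynonymous.
Codon 4: AAC Asn / AAU Asn — synonymous.
Codon 5: CAA Gln / CAA Gln — identical.
Codon 6: AUU Ile / AUC Ile — synonymous.
Codon 7: AUA Ile / AUA Ile — identical.
Codon 8: UCG Ser / UCG Ser — identical.
Codon 9: ACU Thr / ACU Thr — identical.
Codon 10: UGU Cys / GUU Val — nonsynonymous.
Nonsynonymous differences: 3.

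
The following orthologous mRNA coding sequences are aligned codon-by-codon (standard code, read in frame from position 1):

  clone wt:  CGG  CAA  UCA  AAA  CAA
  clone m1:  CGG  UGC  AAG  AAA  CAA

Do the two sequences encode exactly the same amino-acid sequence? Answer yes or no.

Codon 1: CGG Arg / CGG Arg — identical.
Codon 2: CAA Gln / UGC Cys — nonsynonymous.
Codon 3: UCA Ser / AAG Lys — nonsynonymous.
Codon 4: AAA Lys / AAA Lys — identical.
Codon 5: CAA Gln / CAA Gln — identical.
Nonsynonymous differences: 2 → different protein.

no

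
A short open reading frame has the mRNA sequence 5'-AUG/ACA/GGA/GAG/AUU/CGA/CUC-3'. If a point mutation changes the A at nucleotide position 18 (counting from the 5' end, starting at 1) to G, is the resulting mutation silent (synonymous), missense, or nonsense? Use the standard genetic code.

Position 18 falls in codon 6: CGA → Arg.
After the substitution the codon is CGG → Arg.
Both encode Arg, so the change is synonymous.

silent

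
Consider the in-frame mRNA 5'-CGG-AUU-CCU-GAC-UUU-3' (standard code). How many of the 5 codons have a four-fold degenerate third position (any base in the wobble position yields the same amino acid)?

2

Codon 1 CGG (Arg): third position 4-fold.
Codon 2 AUU (Ile): third position 3-fold.
Codon 3 CCU (Pro): third position 4-fold.
Codon 4 GAC (Asp): third position 2-fold.
Codon 5 UUU (Phe): third position 2-fold.
Four-fold degenerate third positions: 2.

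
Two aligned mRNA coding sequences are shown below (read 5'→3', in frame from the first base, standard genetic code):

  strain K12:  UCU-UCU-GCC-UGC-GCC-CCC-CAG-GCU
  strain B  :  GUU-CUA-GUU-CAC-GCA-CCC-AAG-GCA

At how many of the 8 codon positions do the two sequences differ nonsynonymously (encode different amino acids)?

Codon 1: UCU Ser / GUU Val — nonsynonymous.
Codon 2: UCU Ser / CUA Leu — nonsynonymous.
Codon 3: GCC Ala / GUU Val — nonsynonymous.
Codon 4: UGC Cys / CAC His — nonsynonymous.
Codon 5: GCC Ala / GCA Ala — synonymous.
Codon 6: CCC Pro / CCC Pro — identical.
Codon 7: CAG Gln / AAG Lys — nonsynonymous.
Codon 8: GCU Ala / GCA Ala — synonymous.
Nonsynonymous differences: 5.

5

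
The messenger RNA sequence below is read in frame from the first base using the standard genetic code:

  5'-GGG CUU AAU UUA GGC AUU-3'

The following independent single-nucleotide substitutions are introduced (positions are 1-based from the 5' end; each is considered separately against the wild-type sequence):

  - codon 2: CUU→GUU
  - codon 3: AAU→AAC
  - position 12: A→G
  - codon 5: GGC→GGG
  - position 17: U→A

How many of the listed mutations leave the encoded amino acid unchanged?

3

Codon 2: CUU (Leu) → GUU (Val) — missense.
Codon 3: AAU (Asn) → AAC (Asn) — synonymous.
Codon 4: UUA (Leu) → UUG (Leu) — synonymous.
Codon 5: GGC (Gly) → GGG (Gly) — synonymous.
Codon 6: AUU (Ile) → AAU (Asn) — missense.
Synonymous: 3 of 5.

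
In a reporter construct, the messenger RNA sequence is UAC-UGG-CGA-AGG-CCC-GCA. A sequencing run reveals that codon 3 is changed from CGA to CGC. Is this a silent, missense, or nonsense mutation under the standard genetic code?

silent

Position 9 falls in codon 3: CGA → Arg.
After the substitution the codon is CGC → Arg.
Both encode Arg, so the change is synonymous.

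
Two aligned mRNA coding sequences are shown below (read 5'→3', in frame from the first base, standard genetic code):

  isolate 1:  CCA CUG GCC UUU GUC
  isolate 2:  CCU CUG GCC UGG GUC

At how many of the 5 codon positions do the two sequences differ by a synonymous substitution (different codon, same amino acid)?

Codon 1: CCA Pro / CCU Pro — synonymous.
Codon 2: CUG Leu / CUG Leu — identical.
Codon 3: GCC Ala / GCC Ala — identical.
Codon 4: UUU Phe / UGG Trp — nonsynonymous.
Codon 5: GUC Val / GUC Val — identical.
Synonymous differences: 1.

1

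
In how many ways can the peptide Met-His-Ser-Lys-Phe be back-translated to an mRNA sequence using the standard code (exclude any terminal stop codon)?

48

Met: 1 codon.
His: 2 codons.
Ser: 6 codons.
Lys: 2 codons.
Phe: 2 codons.
1 × 2 × 6 × 2 × 2 = 48.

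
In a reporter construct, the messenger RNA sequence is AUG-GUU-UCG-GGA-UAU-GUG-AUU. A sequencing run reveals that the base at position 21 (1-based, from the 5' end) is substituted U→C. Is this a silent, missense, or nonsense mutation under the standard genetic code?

Position 21 falls in codon 7: AUU → Ile.
After the substitution the codon is AUC → Ile.
Both encode Ile, so the change is synonymous.

silent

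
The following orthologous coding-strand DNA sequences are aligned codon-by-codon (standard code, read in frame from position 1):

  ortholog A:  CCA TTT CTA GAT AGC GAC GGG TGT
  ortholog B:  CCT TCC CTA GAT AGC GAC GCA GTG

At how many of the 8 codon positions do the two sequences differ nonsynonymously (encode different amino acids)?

3

Codon 1: CCA Pro / CCT Pro — synonymous.
Codon 2: TTT Phe / TCC Ser — nonsynonymous.
Codon 3: CTA Leu / CTA Leu — identical.
Codon 4: GAT Asp / GAT Asp — identical.
Codon 5: AGC Ser / AGC Ser — identical.
Codon 6: GAC Asp / GAC Asp — identical.
Codon 7: GGG Gly / GCA Ala — nonsynonymous.
Codon 8: TGT Cys / GTG Val — nonsynonymous.
Nonsynonymous differences: 3.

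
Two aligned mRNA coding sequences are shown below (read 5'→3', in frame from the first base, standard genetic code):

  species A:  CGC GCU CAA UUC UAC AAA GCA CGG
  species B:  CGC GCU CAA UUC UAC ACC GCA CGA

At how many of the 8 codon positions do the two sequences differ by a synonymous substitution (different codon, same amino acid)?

Codon 1: CGC Arg / CGC Arg — identical.
Codon 2: GCU Ala / GCU Ala — identical.
Codon 3: CAA Gln / CAA Gln — identical.
Codon 4: UUC Phe / UUC Phe — identical.
Codon 5: UAC Tyr / UAC Tyr — identical.
Codon 6: AAA Lys / ACC Thr — nonsynonymous.
Codon 7: GCA Ala / GCA Ala — identical.
Codon 8: CGG Arg / CGA Arg — synonymous.
Synonymous differences: 1.

1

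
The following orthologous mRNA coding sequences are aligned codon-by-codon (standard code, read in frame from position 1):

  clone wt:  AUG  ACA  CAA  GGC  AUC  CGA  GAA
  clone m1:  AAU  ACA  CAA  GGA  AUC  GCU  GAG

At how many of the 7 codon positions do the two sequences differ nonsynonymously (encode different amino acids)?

Codon 1: AUG Met / AAU Asn — nonsynonymous.
Codon 2: ACA Thr / ACA Thr — identical.
Codon 3: CAA Gln / CAA Gln — identical.
Codon 4: GGC Gly / GGA Gly — synonymous.
Codon 5: AUC Ile / AUC Ile — identical.
Codon 6: CGA Arg / GCU Ala — nonsynonymous.
Codon 7: GAA Glu / GAG Glu — synonymous.
Nonsynonymous differences: 2.

2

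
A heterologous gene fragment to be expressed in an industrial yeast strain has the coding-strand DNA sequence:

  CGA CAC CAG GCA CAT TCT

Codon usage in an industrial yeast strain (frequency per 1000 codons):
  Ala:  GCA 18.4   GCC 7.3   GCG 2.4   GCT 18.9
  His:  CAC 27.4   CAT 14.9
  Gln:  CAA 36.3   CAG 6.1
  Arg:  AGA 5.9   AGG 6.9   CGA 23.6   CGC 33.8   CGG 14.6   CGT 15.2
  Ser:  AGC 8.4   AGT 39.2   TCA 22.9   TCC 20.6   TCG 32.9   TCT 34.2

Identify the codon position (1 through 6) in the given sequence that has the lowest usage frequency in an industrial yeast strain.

3

Codon 1 CGA (Arg): 23.6 per 1000.
Codon 2 CAC (His): 27.4 per 1000.
Codon 3 CAG (Gln): 6.1 per 1000.
Codon 4 GCA (Ala): 18.4 per 1000.
Codon 5 CAT (His): 14.9 per 1000.
Codon 6 TCT (Ser): 34.2 per 1000.
Lowest frequency is 6.1 at codon 3.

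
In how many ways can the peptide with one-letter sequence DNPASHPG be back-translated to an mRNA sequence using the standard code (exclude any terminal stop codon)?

Asp: 2 codons.
Asn: 2 codons.
Pro: 4 codons.
Ala: 4 codons.
Ser: 6 codons.
His: 2 codons.
Pro: 4 codons.
Gly: 4 codons.
2 × 2 × 4 × 4 × 6 × 2 × 4 × 4 = 12288.

12288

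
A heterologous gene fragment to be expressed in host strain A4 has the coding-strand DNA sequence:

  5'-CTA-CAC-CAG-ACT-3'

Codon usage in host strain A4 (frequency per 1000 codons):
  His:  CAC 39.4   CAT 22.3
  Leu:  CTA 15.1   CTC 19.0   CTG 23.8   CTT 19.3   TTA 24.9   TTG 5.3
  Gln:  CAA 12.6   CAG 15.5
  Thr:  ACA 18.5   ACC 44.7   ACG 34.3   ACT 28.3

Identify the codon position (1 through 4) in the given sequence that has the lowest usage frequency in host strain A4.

Codon 1 CTA (Leu): 15.1 per 1000.
Codon 2 CAC (His): 39.4 per 1000.
Codon 3 CAG (Gln): 15.5 per 1000.
Codon 4 ACT (Thr): 28.3 per 1000.
Lowest frequency is 15.1 at codon 1.

1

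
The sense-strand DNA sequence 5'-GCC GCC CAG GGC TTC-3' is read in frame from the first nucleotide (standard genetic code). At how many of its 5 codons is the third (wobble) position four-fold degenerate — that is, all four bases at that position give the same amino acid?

3

Codon 1 GCC (Ala): third position 4-fold.
Codon 2 GCC (Ala): third position 4-fold.
Codon 3 CAG (Gln): third position 2-fold.
Codon 4 GGC (Gly): third position 4-fold.
Codon 5 TTC (Phe): third position 2-fold.
Four-fold degenerate third positions: 3.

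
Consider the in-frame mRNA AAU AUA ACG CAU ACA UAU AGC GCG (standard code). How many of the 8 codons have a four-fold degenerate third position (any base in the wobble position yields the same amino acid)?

3

Codon 1 AAU (Asn): third position 2-fold.
Codon 2 AUA (Ile): third position 3-fold.
Codon 3 ACG (Thr): third position 4-fold.
Codon 4 CAU (His): third position 2-fold.
Codon 5 ACA (Thr): third position 4-fold.
Codon 6 UAU (Tyr): third position 2-fold.
Codon 7 AGC (Ser): third position 2-fold.
Codon 8 GCG (Ala): third position 4-fold.
Four-fold degenerate third positions: 3.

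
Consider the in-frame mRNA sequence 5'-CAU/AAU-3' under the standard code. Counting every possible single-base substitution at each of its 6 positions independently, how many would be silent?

2

Codon 1 (CAU, His): 1 synonymous substitution.
Codon 2 (AAU, Asn): 1 synonymous substitution.
Total: 1 + 1 = 2.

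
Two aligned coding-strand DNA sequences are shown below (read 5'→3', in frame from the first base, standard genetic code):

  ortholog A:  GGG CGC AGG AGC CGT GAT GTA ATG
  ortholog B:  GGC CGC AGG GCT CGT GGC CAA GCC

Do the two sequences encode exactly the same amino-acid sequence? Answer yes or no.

Codon 1: GGG Gly / GGC Gly — synonymous.
Codon 2: CGC Arg / CGC Arg — identical.
Codon 3: AGG Arg / AGG Arg — identical.
Codon 4: AGC Ser / GCT Ala — nonsynonymous.
Codon 5: CGT Arg / CGT Arg — identical.
Codon 6: GAT Asp / GGC Gly — nonsynonymous.
Codon 7: GTA Val / CAA Gln — nonsynonymous.
Codon 8: ATG Met / GCC Ala — nonsynonymous.
Nonsynonymous differences: 4 → different protein.

no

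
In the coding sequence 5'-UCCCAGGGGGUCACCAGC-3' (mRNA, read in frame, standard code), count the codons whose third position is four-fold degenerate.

Codon 1 UCC (Ser): third position 4-fold.
Codon 2 CAG (Gln): third position 2-fold.
Codon 3 GGG (Gly): third position 4-fold.
Codon 4 GUC (Val): third position 4-fold.
Codon 5 ACC (Thr): third position 4-fold.
Codon 6 AGC (Ser): third position 2-fold.
Four-fold degenerate third positions: 4.

4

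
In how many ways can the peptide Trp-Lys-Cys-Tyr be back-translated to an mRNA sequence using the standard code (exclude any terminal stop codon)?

8

Trp: 1 codon.
Lys: 2 codons.
Cys: 2 codons.
Tyr: 2 codons.
1 × 2 × 2 × 2 = 8.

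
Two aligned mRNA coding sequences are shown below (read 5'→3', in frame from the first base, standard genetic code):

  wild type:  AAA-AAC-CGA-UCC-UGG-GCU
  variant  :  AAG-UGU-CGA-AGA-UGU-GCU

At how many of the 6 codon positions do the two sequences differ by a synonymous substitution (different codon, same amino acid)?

1

Codon 1: AAA Lys / AAG Lys — synonymous.
Codon 2: AAC Asn / UGU Cys — nonsynonymous.
Codon 3: CGA Arg / CGA Arg — identical.
Codon 4: UCC Ser / AGA Arg — nonsynonymous.
Codon 5: UGG Trp / UGU Cys — nonsynonymous.
Codon 6: GCU Ala / GCU Ala — identical.
Synonymous differences: 1.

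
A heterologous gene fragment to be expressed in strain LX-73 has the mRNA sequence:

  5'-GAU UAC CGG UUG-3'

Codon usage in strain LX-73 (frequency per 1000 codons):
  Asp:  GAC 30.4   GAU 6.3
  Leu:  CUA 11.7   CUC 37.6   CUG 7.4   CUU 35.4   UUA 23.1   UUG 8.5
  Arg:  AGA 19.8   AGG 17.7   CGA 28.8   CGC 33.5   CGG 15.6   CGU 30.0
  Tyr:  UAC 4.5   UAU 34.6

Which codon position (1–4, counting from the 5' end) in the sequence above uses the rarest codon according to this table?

2

Codon 1 GAU (Asp): 6.3 per 1000.
Codon 2 UAC (Tyr): 4.5 per 1000.
Codon 3 CGG (Arg): 15.6 per 1000.
Codon 4 UUG (Leu): 8.5 per 1000.
Lowest frequency is 4.5 at codon 2.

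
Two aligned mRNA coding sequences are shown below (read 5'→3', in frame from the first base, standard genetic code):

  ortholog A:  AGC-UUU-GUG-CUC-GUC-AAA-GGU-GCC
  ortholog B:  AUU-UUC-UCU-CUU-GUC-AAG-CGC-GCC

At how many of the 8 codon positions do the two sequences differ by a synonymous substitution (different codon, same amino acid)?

Codon 1: AGC Ser / AUU Ile — nonsynonymous.
Codon 2: UUU Phe / UUC Phe — synonymous.
Codon 3: GUG Val / UCU Ser — nonsynonymous.
Codon 4: CUC Leu / CUU Leu — synonymous.
Codon 5: GUC Val / GUC Val — identical.
Codon 6: AAA Lys / AAG Lys — synonymous.
Codon 7: GGU Gly / CGC Arg — nonsynonymous.
Codon 8: GCC Ala / GCC Ala — identical.
Synonymous differences: 3.

3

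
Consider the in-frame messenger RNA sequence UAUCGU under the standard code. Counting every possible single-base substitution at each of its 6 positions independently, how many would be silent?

Codon 1 (UAU, Tyr): 1 synonymous substitution.
Codon 2 (CGU, Arg): 3 synonymous substitutions.
Total: 1 + 3 = 4.

4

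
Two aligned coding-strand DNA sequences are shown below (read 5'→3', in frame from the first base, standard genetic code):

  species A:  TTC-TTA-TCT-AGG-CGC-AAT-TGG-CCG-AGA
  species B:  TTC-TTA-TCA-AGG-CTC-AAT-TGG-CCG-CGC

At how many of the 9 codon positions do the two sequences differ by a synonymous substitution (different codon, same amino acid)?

2

Codon 1: TTC Phe / TTC Phe — identical.
Codon 2: TTA Leu / TTA Leu — identical.
Codon 3: TCT Ser / TCA Ser — synonymous.
Codon 4: AGG Arg / AGG Arg — identical.
Codon 5: CGC Arg / CTC Leu — nonsynonymous.
Codon 6: AAT Asn / AAT Asn — identical.
Codon 7: TGG Trp / TGG Trp — identical.
Codon 8: CCG Pro / CCG Pro — identical.
Codon 9: AGA Arg / CGC Arg — synonymous.
Synonymous differences: 2.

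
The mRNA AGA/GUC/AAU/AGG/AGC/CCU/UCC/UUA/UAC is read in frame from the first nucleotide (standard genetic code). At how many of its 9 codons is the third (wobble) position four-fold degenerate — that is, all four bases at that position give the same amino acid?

Codon 1 AGA (Arg): third position 2-fold.
Codon 2 GUC (Val): third position 4-fold.
Codon 3 AAU (Asn): third position 2-fold.
Codon 4 AGG (Arg): third position 2-fold.
Codon 5 AGC (Ser): third position 2-fold.
Codon 6 CCU (Pro): third position 4-fold.
Codon 7 UCC (Ser): third position 4-fold.
Codon 8 UUA (Leu): third position 2-fold.
Codon 9 UAC (Tyr): third position 2-fold.
Four-fold degenerate third positions: 3.

3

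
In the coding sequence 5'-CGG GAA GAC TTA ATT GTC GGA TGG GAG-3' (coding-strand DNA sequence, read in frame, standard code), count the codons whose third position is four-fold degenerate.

3

Codon 1 CGG (Arg): third position 4-fold.
Codon 2 GAA (Glu): third position 2-fold.
Codon 3 GAC (Asp): third position 2-fold.
Codon 4 TTA (Leu): third position 2-fold.
Codon 5 ATT (Ile): third position 3-fold.
Codon 6 GTC (Val): third position 4-fold.
Codon 7 GGA (Gly): third position 4-fold.
Codon 8 TGG (Trp): third position 1-fold.
Codon 9 GAG (Glu): third position 2-fold.
Four-fold degenerate third positions: 3.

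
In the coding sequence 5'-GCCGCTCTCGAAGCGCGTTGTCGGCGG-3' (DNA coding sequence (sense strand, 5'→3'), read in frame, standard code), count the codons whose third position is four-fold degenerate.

7

Codon 1 GCC (Ala): third position 4-fold.
Codon 2 GCT (Ala): third position 4-fold.
Codon 3 CTC (Leu): third position 4-fold.
Codon 4 GAA (Glu): third position 2-fold.
Codon 5 GCG (Ala): third position 4-fold.
Codon 6 CGT (Arg): third position 4-fold.
Codon 7 TGT (Cys): third position 2-fold.
Codon 8 CGG (Arg): third position 4-fold.
Codon 9 CGG (Arg): third position 4-fold.
Four-fold degenerate third positions: 7.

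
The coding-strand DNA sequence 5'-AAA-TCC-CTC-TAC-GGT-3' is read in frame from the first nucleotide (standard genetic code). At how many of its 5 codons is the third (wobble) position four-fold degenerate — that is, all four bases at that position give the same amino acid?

Codon 1 AAA (Lys): third position 2-fold.
Codon 2 TCC (Ser): third position 4-fold.
Codon 3 CTC (Leu): third position 4-fold.
Codon 4 TAC (Tyr): third position 2-fold.
Codon 5 GGT (Gly): third position 4-fold.
Four-fold degenerate third positions: 3.

3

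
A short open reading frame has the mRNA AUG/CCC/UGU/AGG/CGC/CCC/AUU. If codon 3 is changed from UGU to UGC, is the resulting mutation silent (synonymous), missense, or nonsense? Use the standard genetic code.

silent

Position 9 falls in codon 3: UGU → Cys.
After the substitution the codon is UGC → Cys.
Both encode Cys, so the change is synonymous.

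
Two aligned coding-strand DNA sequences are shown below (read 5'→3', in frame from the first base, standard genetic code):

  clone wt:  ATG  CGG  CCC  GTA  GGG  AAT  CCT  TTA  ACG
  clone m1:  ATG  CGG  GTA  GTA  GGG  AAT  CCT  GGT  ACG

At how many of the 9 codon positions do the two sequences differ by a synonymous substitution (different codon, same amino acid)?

Codon 1: ATG Met / ATG Met — identical.
Codon 2: CGG Arg / CGG Arg — identical.
Codon 3: CCC Pro / GTA Val — nonsynonymous.
Codon 4: GTA Val / GTA Val — identical.
Codon 5: GGG Gly / GGG Gly — identical.
Codon 6: AAT Asn / AAT Asn — identical.
Codon 7: CCT Pro / CCT Pro — identical.
Codon 8: TTA Leu / GGT Gly — nonsynonymous.
Codon 9: ACG Thr / ACG Thr — identical.
Synonymous differences: 0.

0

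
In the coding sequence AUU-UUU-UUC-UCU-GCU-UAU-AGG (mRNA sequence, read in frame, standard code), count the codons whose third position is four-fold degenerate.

2

Codon 1 AUU (Ile): third position 3-fold.
Codon 2 UUU (Phe): third position 2-fold.
Codon 3 UUC (Phe): third position 2-fold.
Codon 4 UCU (Ser): third position 4-fold.
Codon 5 GCU (Ala): third position 4-fold.
Codon 6 UAU (Tyr): third position 2-fold.
Codon 7 AGG (Arg): third position 2-fold.
Four-fold degenerate third positions: 2.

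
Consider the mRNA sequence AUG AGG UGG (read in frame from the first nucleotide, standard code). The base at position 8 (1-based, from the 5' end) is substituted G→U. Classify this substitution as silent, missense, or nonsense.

missense

Position 8 falls in codon 3: UGG → Trp.
After the substitution the codon is UUG → Leu.
Trp ≠ Leu, so this is a missense mutation.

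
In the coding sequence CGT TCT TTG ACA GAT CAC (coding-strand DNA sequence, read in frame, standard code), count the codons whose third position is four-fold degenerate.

3

Codon 1 CGT (Arg): third position 4-fold.
Codon 2 TCT (Ser): third position 4-fold.
Codon 3 TTG (Leu): third position 2-fold.
Codon 4 ACA (Thr): third position 4-fold.
Codon 5 GAT (Asp): third position 2-fold.
Codon 6 CAC (His): third position 2-fold.
Four-fold degenerate third positions: 3.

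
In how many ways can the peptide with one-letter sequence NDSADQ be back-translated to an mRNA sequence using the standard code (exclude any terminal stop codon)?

384

Asn: 2 codons.
Asp: 2 codons.
Ser: 6 codons.
Ala: 4 codons.
Asp: 2 codons.
Gln: 2 codons.
2 × 2 × 6 × 4 × 2 × 2 = 384.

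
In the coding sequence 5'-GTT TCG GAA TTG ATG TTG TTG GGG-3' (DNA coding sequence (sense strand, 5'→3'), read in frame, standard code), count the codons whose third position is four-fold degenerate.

3

Codon 1 GTT (Val): third position 4-fold.
Codon 2 TCG (Ser): third position 4-fold.
Codon 3 GAA (Glu): third position 2-fold.
Codon 4 TTG (Leu): third position 2-fold.
Codon 5 ATG (Met): third position 1-fold.
Codon 6 TTG (Leu): third position 2-fold.
Codon 7 TTG (Leu): third position 2-fold.
Codon 8 GGG (Gly): third position 4-fold.
Four-fold degenerate third positions: 3.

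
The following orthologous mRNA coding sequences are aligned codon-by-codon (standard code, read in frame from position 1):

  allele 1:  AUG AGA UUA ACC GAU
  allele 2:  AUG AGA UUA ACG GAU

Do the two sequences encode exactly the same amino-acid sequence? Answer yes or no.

Codon 1: AUG Met / AUG Met — identical.
Codon 2: AGA Arg / AGA Arg — identical.
Codon 3: UUA Leu / UUA Leu — identical.
Codon 4: ACC Thr / ACG Thr — synonymous.
Codon 5: GAU Asp / GAU Asp — identical.
Nonsynonymous differences: 0 → same protein.

yes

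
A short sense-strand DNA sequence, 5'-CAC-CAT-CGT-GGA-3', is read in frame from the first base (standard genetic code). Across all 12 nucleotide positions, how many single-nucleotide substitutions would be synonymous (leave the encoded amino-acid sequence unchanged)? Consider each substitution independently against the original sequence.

Codon 1 (CAC, His): 1 synonymous substitution.
Codon 2 (CAT, His): 1 synonymous substitution.
Codon 3 (CGT, Arg): 3 synonymous substitutions.
Codon 4 (GGA, Gly): 3 synonymous substitutions.
Total: 1 + 1 + 3 + 3 = 8.

8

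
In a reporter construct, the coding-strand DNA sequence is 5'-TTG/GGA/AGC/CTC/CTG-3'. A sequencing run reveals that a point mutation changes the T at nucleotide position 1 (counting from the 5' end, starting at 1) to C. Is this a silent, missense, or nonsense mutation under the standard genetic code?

Position 1 falls in codon 1: TTG → Leu.
After the substitution the codon is CTG → Leu.
Both encode Leu, so the change is synonymous.

silent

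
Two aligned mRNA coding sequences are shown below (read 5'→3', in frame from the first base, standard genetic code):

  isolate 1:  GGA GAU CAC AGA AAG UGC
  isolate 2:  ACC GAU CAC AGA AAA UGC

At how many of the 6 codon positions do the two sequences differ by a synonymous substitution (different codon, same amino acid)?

Codon 1: GGA Gly / ACC Thr — nonsynonymous.
Codon 2: GAU Asp / GAU Asp — identical.
Codon 3: CAC His / CAC His — identical.
Codon 4: AGA Arg / AGA Arg — identical.
Codon 5: AAG Lys / AAA Lys — synonymous.
Codon 6: UGC Cys / UGC Cys — identical.
Synonymous differences: 1.

1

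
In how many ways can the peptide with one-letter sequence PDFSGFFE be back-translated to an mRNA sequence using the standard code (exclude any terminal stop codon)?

3072

Pro: 4 codons.
Asp: 2 codons.
Phe: 2 codons.
Ser: 6 codons.
Gly: 4 codons.
Phe: 2 codons.
Phe: 2 codons.
Glu: 2 codons.
4 × 2 × 2 × 6 × 4 × 2 × 2 × 2 = 3072.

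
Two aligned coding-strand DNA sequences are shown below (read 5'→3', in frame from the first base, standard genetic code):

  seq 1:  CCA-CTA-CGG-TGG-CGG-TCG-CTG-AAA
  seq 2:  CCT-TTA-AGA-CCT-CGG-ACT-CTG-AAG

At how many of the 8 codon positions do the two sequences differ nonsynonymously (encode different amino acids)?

2

Codon 1: CCA Pro / CCT Pro — synonymous.
Codon 2: CTA Leu / TTA Leu — synonymous.
Codon 3: CGG Arg / AGA Arg — synonymous.
Codon 4: TGG Trp / CCT Pro — nonsynonymous.
Codon 5: CGG Arg / CGG Arg — identical.
Codon 6: TCG Ser / ACT Thr — nonsynonymous.
Codon 7: CTG Leu / CTG Leu — identical.
Codon 8: AAA Lys / AAG Lys — synonymous.
Nonsynonymous differences: 2.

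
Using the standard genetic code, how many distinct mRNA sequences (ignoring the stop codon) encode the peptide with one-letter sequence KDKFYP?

Lys: 2 codons.
Asp: 2 codons.
Lys: 2 codons.
Phe: 2 codons.
Tyr: 2 codons.
Pro: 4 codons.
2 × 2 × 2 × 2 × 2 × 4 = 128.

128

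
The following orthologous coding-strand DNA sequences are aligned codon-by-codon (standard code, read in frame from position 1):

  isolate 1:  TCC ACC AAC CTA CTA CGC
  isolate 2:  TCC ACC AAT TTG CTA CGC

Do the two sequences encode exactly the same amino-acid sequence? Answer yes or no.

yes

Codon 1: TCC Ser / TCC Ser — identical.
Codon 2: ACC Thr / ACC Thr — identical.
Codon 3: AAC Asn / AAT Asn — synonymous.
Codon 4: CTA Leu / TTG Leu — synonymous.
Codon 5: CTA Leu / CTA Leu — identical.
Codon 6: CGC Arg / CGC Arg — identical.
Nonsynonymous differences: 0 → same protein.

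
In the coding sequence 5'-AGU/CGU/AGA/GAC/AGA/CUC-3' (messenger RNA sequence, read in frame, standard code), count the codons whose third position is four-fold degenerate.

2

Codon 1 AGU (Ser): third position 2-fold.
Codon 2 CGU (Arg): third position 4-fold.
Codon 3 AGA (Arg): third position 2-fold.
Codon 4 GAC (Asp): third position 2-fold.
Codon 5 AGA (Arg): third position 2-fold.
Codon 6 CUC (Leu): third position 4-fold.
Four-fold degenerate third positions: 2.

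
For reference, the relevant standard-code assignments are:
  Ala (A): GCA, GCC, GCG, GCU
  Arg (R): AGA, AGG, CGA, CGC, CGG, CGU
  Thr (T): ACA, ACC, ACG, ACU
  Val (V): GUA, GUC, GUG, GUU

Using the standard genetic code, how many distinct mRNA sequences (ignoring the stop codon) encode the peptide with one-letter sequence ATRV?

Ala: 4 codons.
Thr: 4 codons.
Arg: 6 codons.
Val: 4 codons.
4 × 4 × 6 × 4 = 384.

384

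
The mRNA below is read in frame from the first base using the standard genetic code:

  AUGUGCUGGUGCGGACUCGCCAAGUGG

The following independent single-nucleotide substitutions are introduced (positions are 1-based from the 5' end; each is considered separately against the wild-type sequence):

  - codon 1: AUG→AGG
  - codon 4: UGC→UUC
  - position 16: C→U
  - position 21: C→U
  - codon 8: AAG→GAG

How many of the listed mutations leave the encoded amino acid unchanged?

1

Codon 1: AUG (Met) → AGG (Arg) — missense.
Codon 4: UGC (Cys) → UUC (Phe) — missense.
Codon 6: CUC (Leu) → UUC (Phe) — missense.
Codon 7: GCC (Ala) → GCU (Ala) — synonymous.
Codon 8: AAG (Lys) → GAG (Glu) — missense.
Synonymous: 1 of 5.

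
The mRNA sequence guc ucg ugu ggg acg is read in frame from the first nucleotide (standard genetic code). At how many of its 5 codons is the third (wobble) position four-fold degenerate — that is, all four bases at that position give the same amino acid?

4

Codon 1 GUC (Val): third position 4-fold.
Codon 2 UCG (Ser): third position 4-fold.
Codon 3 UGU (Cys): third position 2-fold.
Codon 4 GGG (Gly): third position 4-fold.
Codon 5 ACG (Thr): third position 4-fold.
Four-fold degenerate third positions: 4.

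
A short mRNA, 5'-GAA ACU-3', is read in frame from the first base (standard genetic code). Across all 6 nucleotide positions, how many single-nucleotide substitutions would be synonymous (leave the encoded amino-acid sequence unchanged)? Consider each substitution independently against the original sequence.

4

Codon 1 (GAA, Glu): 1 synonymous substitution.
Codon 2 (ACU, Thr): 3 synonymous substitutions.
Total: 1 + 3 = 4.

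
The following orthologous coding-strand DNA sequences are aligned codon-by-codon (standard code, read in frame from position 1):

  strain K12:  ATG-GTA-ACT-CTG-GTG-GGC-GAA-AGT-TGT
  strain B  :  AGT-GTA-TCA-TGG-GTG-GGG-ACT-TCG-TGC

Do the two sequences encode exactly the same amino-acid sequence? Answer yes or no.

no

Codon 1: ATG Met / AGT Ser — nonsynonymous.
Codon 2: GTA Val / GTA Val — identical.
Codon 3: ACT Thr / TCA Ser — nonsynonymous.
Codon 4: CTG Leu / TGG Trp — nonsynonymous.
Codon 5: GTG Val / GTG Val — identical.
Codon 6: GGC Gly / GGG Gly — synonymous.
Codon 7: GAA Glu / ACT Thr — nonsynonymous.
Codon 8: AGT Ser / TCG Ser — synonymous.
Codon 9: TGT Cys / TGC Cys — synonymous.
Nonsynonymous differences: 4 → different protein.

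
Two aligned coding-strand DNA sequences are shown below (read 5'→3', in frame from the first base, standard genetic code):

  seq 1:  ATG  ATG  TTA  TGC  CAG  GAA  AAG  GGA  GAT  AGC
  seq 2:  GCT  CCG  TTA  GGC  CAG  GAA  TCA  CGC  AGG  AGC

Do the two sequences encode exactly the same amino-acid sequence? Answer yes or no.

Codon 1: ATG Met / GCT Ala — nonsynonymous.
Codon 2: ATG Met / CCG Pro — nonsynonymous.
Codon 3: TTA Leu / TTA Leu — identical.
Codon 4: TGC Cys / GGC Gly — nonsynonymous.
Codon 5: CAG Gln / CAG Gln — identical.
Codon 6: GAA Glu / GAA Glu — identical.
Codon 7: AAG Lys / TCA Ser — nonsynonymous.
Codon 8: GGA Gly / CGC Arg — nonsynonymous.
Codon 9: GAT Asp / AGG Arg — nonsynonymous.
Codon 10: AGC Ser / AGC Ser — identical.
Nonsynonymous differences: 6 → different protein.

no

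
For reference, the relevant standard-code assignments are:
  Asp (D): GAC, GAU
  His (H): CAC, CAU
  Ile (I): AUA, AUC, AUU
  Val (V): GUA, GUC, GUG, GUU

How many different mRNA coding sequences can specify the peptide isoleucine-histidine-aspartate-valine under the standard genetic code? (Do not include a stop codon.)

Ile: 3 codons.
His: 2 codons.
Asp: 2 codons.
Val: 4 codons.
3 × 2 × 2 × 4 = 48.

48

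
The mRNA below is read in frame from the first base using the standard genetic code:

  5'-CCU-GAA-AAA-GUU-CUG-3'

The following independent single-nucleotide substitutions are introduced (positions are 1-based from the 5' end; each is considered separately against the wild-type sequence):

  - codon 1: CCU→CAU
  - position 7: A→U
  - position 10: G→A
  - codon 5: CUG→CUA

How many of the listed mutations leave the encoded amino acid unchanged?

1

Codon 1: CCU (Pro) → CAU (His) — missense.
Codon 3: AAA (Lys) → UAA (Stop) — nonsense.
Codon 4: GUU (Val) → AUU (Ile) — missense.
Codon 5: CUG (Leu) → CUA (Leu) — synonymous.
Synonymous: 1 of 4.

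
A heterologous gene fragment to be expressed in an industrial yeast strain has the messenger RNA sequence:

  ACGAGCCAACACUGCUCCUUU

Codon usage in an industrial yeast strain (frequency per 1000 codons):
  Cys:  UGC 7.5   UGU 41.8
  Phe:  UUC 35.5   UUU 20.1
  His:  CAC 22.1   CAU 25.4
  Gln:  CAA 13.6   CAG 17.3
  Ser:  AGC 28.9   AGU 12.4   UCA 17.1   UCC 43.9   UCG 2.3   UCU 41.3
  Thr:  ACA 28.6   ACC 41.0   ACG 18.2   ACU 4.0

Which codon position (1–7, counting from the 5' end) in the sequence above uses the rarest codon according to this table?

Codon 1 ACG (Thr): 18.2 per 1000.
Codon 2 AGC (Ser): 28.9 per 1000.
Codon 3 CAA (Gln): 13.6 per 1000.
Codon 4 CAC (His): 22.1 per 1000.
Codon 5 UGC (Cys): 7.5 per 1000.
Codon 6 UCC (Ser): 43.9 per 1000.
Codon 7 UUU (Phe): 20.1 per 1000.
Lowest frequency is 7.5 at codon 5.

5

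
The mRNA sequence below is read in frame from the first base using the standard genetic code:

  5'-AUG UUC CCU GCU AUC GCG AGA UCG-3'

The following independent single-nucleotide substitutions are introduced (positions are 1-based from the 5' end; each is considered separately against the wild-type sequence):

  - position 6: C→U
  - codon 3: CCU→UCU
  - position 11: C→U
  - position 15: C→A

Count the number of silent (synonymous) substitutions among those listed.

Codon 2: UUC (Phe) → UUU (Phe) — synonymous.
Codon 3: CCU (Pro) → UCU (Ser) — missense.
Codon 4: GCU (Ala) → GUU (Val) — missense.
Codon 5: AUC (Ile) → AUA (Ile) — synonymous.
Synonymous: 2 of 4.

2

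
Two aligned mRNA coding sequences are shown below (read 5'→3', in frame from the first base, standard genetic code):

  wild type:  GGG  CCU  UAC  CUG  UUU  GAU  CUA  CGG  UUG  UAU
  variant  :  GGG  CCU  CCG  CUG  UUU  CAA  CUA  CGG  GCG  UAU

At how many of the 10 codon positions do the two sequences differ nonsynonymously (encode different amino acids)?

3

Codon 1: GGG Gly / GGG Gly — identical.
Codon 2: CCU Pro / CCU Pro — identical.
Codon 3: UAC Tyr / CCG Pro — nonsynonymous.
Codon 4: CUG Leu / CUG Leu — identical.
Codon 5: UUU Phe / UUU Phe — identical.
Codon 6: GAU Asp / CAA Gln — nonsynonymous.
Codon 7: CUA Leu / CUA Leu — identical.
Codon 8: CGG Arg / CGG Arg — identical.
Codon 9: UUG Leu / GCG Ala — nonsynonymous.
Codon 10: UAU Tyr / UAU Tyr — identical.
Nonsynonymous differences: 3.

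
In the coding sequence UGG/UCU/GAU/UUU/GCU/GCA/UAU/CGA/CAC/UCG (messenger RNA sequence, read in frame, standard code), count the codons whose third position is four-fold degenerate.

Codon 1 UGG (Trp): third position 1-fold.
Codon 2 UCU (Ser): third position 4-fold.
Codon 3 GAU (Asp): third position 2-fold.
Codon 4 UUU (Phe): third position 2-fold.
Codon 5 GCU (Ala): third position 4-fold.
Codon 6 GCA (Ala): third position 4-fold.
Codon 7 UAU (Tyr): third position 2-fold.
Codon 8 CGA (Arg): third position 4-fold.
Codon 9 CAC (His): third position 2-fold.
Codon 10 UCG (Ser): third position 4-fold.
Four-fold degenerate third positions: 5.

5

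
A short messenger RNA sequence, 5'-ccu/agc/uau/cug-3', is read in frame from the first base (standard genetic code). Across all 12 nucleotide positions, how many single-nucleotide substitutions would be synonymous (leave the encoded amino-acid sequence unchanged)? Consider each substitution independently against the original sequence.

9

Codon 1 (CCU, Pro): 3 synonymous substitutions.
Codon 2 (AGC, Ser): 1 synonymous substitution.
Codon 3 (UAU, Tyr): 1 synonymous substitution.
Codon 4 (CUG, Leu): 4 synonymous substitutions.
Total: 3 + 1 + 1 + 4 = 9.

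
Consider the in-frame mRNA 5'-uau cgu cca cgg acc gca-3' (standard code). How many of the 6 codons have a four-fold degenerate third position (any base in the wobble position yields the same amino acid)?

Codon 1 UAU (Tyr): third position 2-fold.
Codon 2 CGU (Arg): third position 4-fold.
Codon 3 CCA (Pro): third position 4-fold.
Codon 4 CGG (Arg): third position 4-fold.
Codon 5 ACC (Thr): third position 4-fold.
Codon 6 GCA (Ala): third position 4-fold.
Four-fold degenerate third positions: 5.

5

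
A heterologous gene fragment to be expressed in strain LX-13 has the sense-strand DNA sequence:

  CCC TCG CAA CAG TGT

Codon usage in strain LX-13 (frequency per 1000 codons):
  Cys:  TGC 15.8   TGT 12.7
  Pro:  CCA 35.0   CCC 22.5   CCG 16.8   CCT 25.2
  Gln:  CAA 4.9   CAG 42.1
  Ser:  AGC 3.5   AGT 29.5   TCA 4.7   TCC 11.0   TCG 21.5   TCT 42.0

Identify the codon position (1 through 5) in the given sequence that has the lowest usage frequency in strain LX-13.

3

Codon 1 CCC (Pro): 22.5 per 1000.
Codon 2 TCG (Ser): 21.5 per 1000.
Codon 3 CAA (Gln): 4.9 per 1000.
Codon 4 CAG (Gln): 42.1 per 1000.
Codon 5 TGT (Cys): 12.7 per 1000.
Lowest frequency is 4.9 at codon 3.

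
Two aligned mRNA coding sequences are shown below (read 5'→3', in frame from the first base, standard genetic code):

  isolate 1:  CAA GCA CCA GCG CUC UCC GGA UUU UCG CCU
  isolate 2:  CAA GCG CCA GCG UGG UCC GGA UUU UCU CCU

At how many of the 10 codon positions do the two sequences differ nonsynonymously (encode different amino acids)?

Codon 1: CAA Gln / CAA Gln — identical.
Codon 2: GCA Ala / GCG Ala — synonymous.
Codon 3: CCA Pro / CCA Pro — identical.
Codon 4: GCG Ala / GCG Ala — identical.
Codon 5: CUC Leu / UGG Trp — nonsynonymous.
Codon 6: UCC Ser / UCC Ser — identical.
Codon 7: GGA Gly / GGA Gly — identical.
Codon 8: UUU Phe / UUU Phe — identical.
Codon 9: UCG Ser / UCU Ser — synonymous.
Codon 10: CCU Pro / CCU Pro — identical.
Nonsynonymous differences: 1.

1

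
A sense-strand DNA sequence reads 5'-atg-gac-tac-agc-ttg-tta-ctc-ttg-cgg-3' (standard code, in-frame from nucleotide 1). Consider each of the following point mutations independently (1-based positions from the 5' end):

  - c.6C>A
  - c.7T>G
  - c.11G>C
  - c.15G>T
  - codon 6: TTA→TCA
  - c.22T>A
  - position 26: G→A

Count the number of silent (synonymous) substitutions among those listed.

0

Codon 2: GAC (Asp) → GAA (Glu) — missense.
Codon 3: TAC (Tyr) → GAC (Asp) — missense.
Codon 4: AGC (Ser) → ACC (Thr) — missense.
Codon 5: TTG (Leu) → TTT (Phe) — missense.
Codon 6: TTA (Leu) → TCA (Ser) — missense.
Codon 8: TTG (Leu) → ATG (Met) — missense.
Codon 9: CGG (Arg) → CAG (Gln) — missense.
Synonymous: 0 of 7.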